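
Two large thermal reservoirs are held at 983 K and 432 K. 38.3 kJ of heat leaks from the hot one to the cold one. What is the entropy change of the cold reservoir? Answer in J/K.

The cold reservoir gains heat Q, so ΔS_cold = +Q/T_C = 38300/432 = 88.7 J/K.

ΔS_cold = 88.7 J/K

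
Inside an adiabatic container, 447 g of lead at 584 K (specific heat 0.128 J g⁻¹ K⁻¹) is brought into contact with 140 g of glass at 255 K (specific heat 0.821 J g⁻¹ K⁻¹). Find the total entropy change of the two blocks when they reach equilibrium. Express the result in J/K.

Energy balance: T_f = (m₁c₁T₁ + m₂c₂T₂)/(m₁c₁ + m₂c₂) = 364.34 K.
ΔS₁ = m₁c₁ ln(T_f/T₁) = 57.216 × ln(364.34/584) = -26.99 J/K.
ΔS₂ = m₂c₂ ln(T_f/T₂) = 114.94 × ln(364.34/255) = 41.01 J/K.
ΔS_total = -26.99 + 41.01 = 14 J/K.

ΔS_total = 14 J/K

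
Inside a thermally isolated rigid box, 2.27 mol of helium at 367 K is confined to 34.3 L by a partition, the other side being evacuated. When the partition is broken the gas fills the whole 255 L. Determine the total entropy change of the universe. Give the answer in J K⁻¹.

ΔS_universe = 37.9 J/K

No heat is exchanged and no work is done, so the ideal-gas temperature stays constant.
Entropy is a state function; using a reversible isothermal path, ΔS_gas = nR ln(V₂/V₁) = 2.27 × 8.314 × ln(255/34.3) = 37.9 J/K.
The insulated surroundings exchange no heat, so ΔS_surr = 0 and ΔS_universe = ΔS_gas.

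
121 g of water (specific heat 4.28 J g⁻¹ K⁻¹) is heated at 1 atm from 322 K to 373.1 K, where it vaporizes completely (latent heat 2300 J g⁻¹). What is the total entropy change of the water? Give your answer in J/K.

Warming step: ΔS₁ = m c ln(T_tr/T_i) = 121 × 4.28 × ln(373.1/322) = 76.28 J/K.
Phase change: ΔS₂ = +mL/T_tr = 121 × 2300 / 373.1 = 745.9 J/K.
ΔS_total = (76.28) + (745.9) = 822 J/K.

ΔS = 822 J/K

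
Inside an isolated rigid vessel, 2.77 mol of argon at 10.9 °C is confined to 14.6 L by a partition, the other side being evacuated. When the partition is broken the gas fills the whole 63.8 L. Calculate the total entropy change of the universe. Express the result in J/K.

ΔS_universe = 34 J/K

For an ideal gas in free expansion Q = 0 and W = 0, so T is unchanged.
Entropy is a state function; using a reversible isothermal path, ΔS_gas = nR ln(V₂/V₁) = 2.77 × 8.314 × ln(63.8/14.6) = 34 J/K.
The insulated surroundings exchange no heat, so ΔS_surr = 0 and ΔS_universe = ΔS_gas.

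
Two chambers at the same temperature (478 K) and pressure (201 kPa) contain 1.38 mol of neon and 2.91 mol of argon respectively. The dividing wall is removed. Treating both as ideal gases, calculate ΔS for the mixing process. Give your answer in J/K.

ΔS_mix = 22.4 J/K

Mole fractions: x_A = 1.38/4.29 = 0.322, x_B = 0.678.
ΔS_mix = −R(n_A ln x_A + n_B ln x_B) = −8.314 × (1.38 ln 0.322 + 2.91 ln 0.678) = 22.4 J/K.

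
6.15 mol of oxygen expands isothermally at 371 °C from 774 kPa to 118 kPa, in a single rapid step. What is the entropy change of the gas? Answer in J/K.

Entropy is a state function, so ΔS_gas depends only on the end states.
For an isothermal ideal gas ΔS_gas = nR ln(P₁/P₂) = 6.15 × 8.314 × ln(774/118) = 96.2 J/K.

ΔS_gas = 96.2 J/K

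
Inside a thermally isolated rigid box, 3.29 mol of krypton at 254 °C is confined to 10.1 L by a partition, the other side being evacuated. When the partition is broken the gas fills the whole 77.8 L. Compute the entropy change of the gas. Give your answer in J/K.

ΔS_gas = 55.8 J/K

No heat is exchanged and no work is done, so the ideal-gas temperature stays constant.
Entropy is a state function; using a reversible isothermal path, ΔS_gas = nR ln(V₂/V₁) = 3.29 × 8.314 × ln(77.8/10.1) = 55.8 J/K.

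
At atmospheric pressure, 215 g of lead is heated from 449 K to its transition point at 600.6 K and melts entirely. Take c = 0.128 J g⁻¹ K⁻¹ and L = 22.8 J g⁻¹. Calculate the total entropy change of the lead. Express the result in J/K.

ΔS = 16.2 J/K

Warming step: ΔS₁ = m c ln(T_tr/T_i) = 215 × 0.128 × ln(600.6/449) = 8.006 J/K.
Phase change: ΔS₂ = +mL/T_tr = 215 × 22.8 / 600.6 = 8.162 J/K.
ΔS_total = (8.006) + (8.162) = 16.2 J/K.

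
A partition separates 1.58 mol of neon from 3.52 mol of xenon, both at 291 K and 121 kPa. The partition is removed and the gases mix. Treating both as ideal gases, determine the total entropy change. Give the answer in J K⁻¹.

ΔS_mix = 26.2 J/K

Mole fractions: x_A = 1.58/5.1 = 0.31, x_B = 0.69.
ΔS_mix = −R(n_A ln x_A + n_B ln x_B) = −8.314 × (1.58 ln 0.31 + 3.52 ln 0.69) = 26.2 J/K.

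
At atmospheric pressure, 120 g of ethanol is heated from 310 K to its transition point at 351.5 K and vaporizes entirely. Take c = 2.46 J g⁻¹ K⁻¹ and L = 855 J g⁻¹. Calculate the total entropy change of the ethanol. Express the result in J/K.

ΔS = 329 J/K

Warming step: ΔS₁ = m c ln(T_tr/T_i) = 120 × 2.46 × ln(351.5/310) = 37.09 J/K.
Phase change: ΔS₂ = +mL/T_tr = 120 × 855 / 351.5 = 291.9 J/K.
ΔS_total = (37.09) + (291.9) = 329 J/K.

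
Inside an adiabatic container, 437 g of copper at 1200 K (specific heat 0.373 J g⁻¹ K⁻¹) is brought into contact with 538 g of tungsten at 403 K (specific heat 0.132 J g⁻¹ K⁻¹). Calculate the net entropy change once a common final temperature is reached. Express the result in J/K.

Energy balance: T_f = (m₁c₁T₁ + m₂c₂T₂)/(m₁c₁ + m₂c₂) = 958.14 K.
ΔS₁ = m₁c₁ ln(T_f/T₁) = 163.001 × ln(958.14/1200) = -36.69 J/K.
ΔS₂ = m₂c₂ ln(T_f/T₂) = 71.016 × ln(958.14/403) = 61.5 J/K.
ΔS_total = -36.69 + 61.5 = 24.8 J/K.

ΔS_total = 24.8 J/K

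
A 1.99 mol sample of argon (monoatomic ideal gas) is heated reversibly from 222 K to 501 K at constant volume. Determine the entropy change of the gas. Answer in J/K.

ΔS = 20.2 J/K

At constant volume, ΔS = nC_V ln(T₂/T₁) with C_V = 3R/2 = 12.47 J mol⁻¹ K⁻¹.
ΔS = 1.99 × 12.47 × ln(501/222) = 20.2 J/K.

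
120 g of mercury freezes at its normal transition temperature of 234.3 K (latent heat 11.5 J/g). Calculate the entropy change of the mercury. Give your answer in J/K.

ΔS = -5.89 J/K

Heat released by the substance: Q = −mL = −120 × 11.5 = −1380 J.
At constant T, ΔS = Q_rev/T = −1380 / 234.3 = -5.89 J/K.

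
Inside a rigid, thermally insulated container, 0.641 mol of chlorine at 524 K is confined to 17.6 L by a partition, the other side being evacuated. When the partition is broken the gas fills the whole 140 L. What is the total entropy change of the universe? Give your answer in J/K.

ΔS_universe = 11.1 J/K

No heat is exchanged and no work is done, so the ideal-gas temperature stays constant.
Entropy is a state function; using a reversible isothermal path, ΔS_gas = nR ln(V₂/V₁) = 0.641 × 8.314 × ln(140/17.6) = 11.1 J/K.
The insulated surroundings exchange no heat, so ΔS_surr = 0 and ΔS_universe = ΔS_gas.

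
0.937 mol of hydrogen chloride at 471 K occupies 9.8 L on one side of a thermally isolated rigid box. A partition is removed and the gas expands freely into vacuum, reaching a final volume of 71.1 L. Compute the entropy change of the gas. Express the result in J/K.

For an ideal gas in free expansion Q = 0 and W = 0, so T is unchanged.
Entropy is a state function; using a reversible isothermal path, ΔS_gas = nR ln(V₂/V₁) = 0.937 × 8.314 × ln(71.1/9.8) = 15.4 J/K.

ΔS_gas = 15.4 J/K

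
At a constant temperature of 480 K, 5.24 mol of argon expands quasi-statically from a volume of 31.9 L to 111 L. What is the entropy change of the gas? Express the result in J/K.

ΔS_gas = 54.3 J/K

For an isothermal ideal gas ΔS_gas = nR ln(V₂/V₁) = 5.24 × 8.314 × ln(111/31.9) = 54.3 J/K.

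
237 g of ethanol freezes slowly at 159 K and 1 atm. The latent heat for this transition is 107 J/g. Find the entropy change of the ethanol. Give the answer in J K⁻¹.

Heat released by the substance: Q = −mL = −237 × 107 = −25359 J.
At constant T, ΔS = Q_rev/T = −25359 / 159 = -159 J/K.

ΔS = -159 J/K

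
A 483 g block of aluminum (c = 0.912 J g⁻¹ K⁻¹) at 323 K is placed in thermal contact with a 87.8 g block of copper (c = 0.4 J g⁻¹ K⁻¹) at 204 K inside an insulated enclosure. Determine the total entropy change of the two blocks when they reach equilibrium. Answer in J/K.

ΔS_total = 3.02 J/K

Energy balance: T_f = (m₁c₁T₁ + m₂c₂T₂)/(m₁c₁ + m₂c₂) = 314.21 K.
ΔS₁ = m₁c₁ ln(T_f/T₁) = 440.496 × ln(314.21/323) = -12.15 J/K.
ΔS₂ = m₂c₂ ln(T_f/T₂) = 35.12 × ln(314.21/204) = 15.17 J/K.
ΔS_total = -12.15 + 15.17 = 3.02 J/K.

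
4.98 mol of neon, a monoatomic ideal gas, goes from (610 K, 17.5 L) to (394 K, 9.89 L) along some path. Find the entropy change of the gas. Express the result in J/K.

ΔS = -50.8 J/K

Entropy is a state function: ΔS = nC_V ln(T₂/T₁) + nR ln(V₂/V₁), with C_V = 3R/2 = 12.47 J mol⁻¹ K⁻¹ for a monoatomic ideal gas.
ΔS = 4.98 × [12.47 × ln(394/610) + 8.314 × ln(9.89/17.5)] = -50.8 J/K.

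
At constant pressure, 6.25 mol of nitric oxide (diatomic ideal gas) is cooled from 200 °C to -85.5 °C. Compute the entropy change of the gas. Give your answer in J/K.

In kelvin: T₁ = 473.15 K, T₂ = 187.65 K. At constant pressure, ΔS = nC_p ln(T₂/T₁) with C_p = 7R/2 = 29.1 J mol⁻¹ K⁻¹.
ΔS = 6.25 × 29.1 × ln(187.65/473.15) = -168 J/K.

ΔS = -168 J/K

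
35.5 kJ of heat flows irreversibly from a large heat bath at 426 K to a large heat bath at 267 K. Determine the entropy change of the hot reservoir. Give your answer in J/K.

The hot reservoir loses heat Q, so ΔS_hot = −Q/T_H = −35500/426 = -83.3 J/K.

ΔS_hot = -83.3 J/K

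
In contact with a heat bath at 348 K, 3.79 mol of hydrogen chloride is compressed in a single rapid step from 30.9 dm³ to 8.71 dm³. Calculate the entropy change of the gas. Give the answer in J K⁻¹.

ΔS_gas = -39.9 J/K

Entropy is a state function, so ΔS_gas depends only on the end states.
For an isothermal ideal gas ΔS_gas = nR ln(V₂/V₁) = 3.79 × 8.314 × ln(8.71/30.9) = -39.9 J/K.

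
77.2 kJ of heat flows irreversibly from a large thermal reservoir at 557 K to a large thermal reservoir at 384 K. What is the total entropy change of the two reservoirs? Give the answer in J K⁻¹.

ΔS_hot = −Q/T_H = −77200/557 = -138.6 J/K and ΔS_cold = +Q/T_C = 77200/384 = 201 J/K.
ΔS_total = -138.6 + 201 = 62.4 J/K, positive as the second law requires.

ΔS_total = 62.4 J/K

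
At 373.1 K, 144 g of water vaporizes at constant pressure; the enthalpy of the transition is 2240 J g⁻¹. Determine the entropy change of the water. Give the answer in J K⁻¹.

Heat absorbed by the substance: Q = mL = 144 × 2240 = 322560 J.
At constant T, ΔS = Q_rev/T = 322560 / 373.1 = 865 J/K.

ΔS = 865 J/K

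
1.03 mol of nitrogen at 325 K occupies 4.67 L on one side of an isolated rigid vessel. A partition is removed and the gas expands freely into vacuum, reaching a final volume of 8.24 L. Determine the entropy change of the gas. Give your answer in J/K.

ΔS_gas = 4.86 J/K

For an ideal gas in free expansion Q = 0 and W = 0, so T is unchanged.
Entropy is a state function; using a reversible isothermal path, ΔS_gas = nR ln(V₂/V₁) = 1.03 × 8.314 × ln(8.24/4.67) = 4.86 J/K.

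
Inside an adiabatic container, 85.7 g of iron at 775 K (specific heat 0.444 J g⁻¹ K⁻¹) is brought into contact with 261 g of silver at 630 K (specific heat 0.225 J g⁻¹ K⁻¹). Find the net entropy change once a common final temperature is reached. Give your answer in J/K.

Energy balance: T_f = (m₁c₁T₁ + m₂c₂T₂)/(m₁c₁ + m₂c₂) = 687.01 K.
ΔS₁ = m₁c₁ ln(T_f/T₁) = 38.0508 × ln(687.01/775) = -4.5856 J/K.
ΔS₂ = m₂c₂ ln(T_f/T₂) = 58.725 × ln(687.01/630) = 5.0874 J/K.
ΔS_total = -4.5856 + 5.0874 = 0.502 J/K.

ΔS_total = 0.502 J/K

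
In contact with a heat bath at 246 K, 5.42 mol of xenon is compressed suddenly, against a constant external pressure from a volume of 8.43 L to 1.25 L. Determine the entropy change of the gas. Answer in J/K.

Entropy is a state function, so ΔS_gas depends only on the end states.
For an isothermal ideal gas ΔS_gas = nR ln(V₂/V₁) = 5.42 × 8.314 × ln(1.25/8.43) = -86 J/K.

ΔS_gas = -86 J/K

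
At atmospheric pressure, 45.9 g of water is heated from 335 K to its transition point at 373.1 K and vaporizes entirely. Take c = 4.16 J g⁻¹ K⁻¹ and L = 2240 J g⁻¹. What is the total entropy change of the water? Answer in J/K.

ΔS = 296 J/K

Warming step: ΔS₁ = m c ln(T_tr/T_i) = 45.9 × 4.16 × ln(373.1/335) = 20.57 J/K.
Phase change: ΔS₂ = +mL/T_tr = 45.9 × 2240 / 373.1 = 275.6 J/K.
ΔS_total = (20.57) + (275.6) = 296 J/K.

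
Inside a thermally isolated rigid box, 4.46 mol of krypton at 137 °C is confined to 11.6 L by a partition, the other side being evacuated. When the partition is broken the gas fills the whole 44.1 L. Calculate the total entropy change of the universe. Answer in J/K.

ΔS_universe = 49.5 J/K

No heat is exchanged and no work is done, so the ideal-gas temperature stays constant.
Entropy is a state function; using a reversible isothermal path, ΔS_gas = nR ln(V₂/V₁) = 4.46 × 8.314 × ln(44.1/11.6) = 49.5 J/K.
The insulated surroundings exchange no heat, so ΔS_surr = 0 and ΔS_universe = ΔS_gas.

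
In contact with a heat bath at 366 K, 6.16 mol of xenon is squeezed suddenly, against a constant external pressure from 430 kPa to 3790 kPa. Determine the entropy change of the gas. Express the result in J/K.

Entropy is a state function, so ΔS_gas depends only on the end states.
For an isothermal ideal gas ΔS_gas = nR ln(P₁/P₂) = 6.16 × 8.314 × ln(430/3790) = -111 J/K.

ΔS_gas = -111 J/K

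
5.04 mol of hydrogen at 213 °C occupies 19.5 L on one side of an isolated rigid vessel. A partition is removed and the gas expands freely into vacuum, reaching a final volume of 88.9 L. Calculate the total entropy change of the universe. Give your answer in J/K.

ΔS_universe = 63.6 J/K

For an ideal gas in free expansion Q = 0 and W = 0, so T is unchanged.
Entropy is a state function; using a reversible isothermal path, ΔS_gas = nR ln(V₂/V₁) = 5.04 × 8.314 × ln(88.9/19.5) = 63.6 J/K.
The insulated surroundings exchange no heat, so ΔS_surr = 0 and ΔS_universe = ΔS_gas.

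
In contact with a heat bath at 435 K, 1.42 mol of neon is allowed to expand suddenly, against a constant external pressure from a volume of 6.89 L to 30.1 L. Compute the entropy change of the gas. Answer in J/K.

ΔS_gas = 17.4 J/K

Entropy is a state function, so ΔS_gas depends only on the end states.
For an isothermal ideal gas ΔS_gas = nR ln(V₂/V₁) = 1.42 × 8.314 × ln(30.1/6.89) = 17.4 J/K.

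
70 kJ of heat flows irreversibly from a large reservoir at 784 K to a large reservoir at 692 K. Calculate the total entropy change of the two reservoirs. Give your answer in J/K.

ΔS_hot = −Q/T_H = −70000/784 = -89.29 J/K and ΔS_cold = +Q/T_C = 70000/692 = 101.2 J/K.
ΔS_total = -89.29 + 101.2 = 11.9 J/K, positive as the second law requires.

ΔS_total = 11.9 J/K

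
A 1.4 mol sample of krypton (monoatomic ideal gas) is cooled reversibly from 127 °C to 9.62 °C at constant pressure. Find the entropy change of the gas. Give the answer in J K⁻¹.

ΔS = -10.1 J/K

In kelvin: T₁ = 400.15 K, T₂ = 282.77 K. At constant pressure, ΔS = nC_p ln(T₂/T₁) with C_p = 5R/2 = 20.79 J mol⁻¹ K⁻¹.
ΔS = 1.4 × 20.79 × ln(282.77/400.15) = -10.1 J/K.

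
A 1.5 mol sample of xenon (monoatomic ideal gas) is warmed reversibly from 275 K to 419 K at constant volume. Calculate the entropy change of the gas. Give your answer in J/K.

ΔS = 7.88 J/K

At constant volume, ΔS = nC_V ln(T₂/T₁) with C_V = 3R/2 = 12.47 J mol⁻¹ K⁻¹.
ΔS = 1.5 × 12.47 × ln(419/275) = 7.88 J/K.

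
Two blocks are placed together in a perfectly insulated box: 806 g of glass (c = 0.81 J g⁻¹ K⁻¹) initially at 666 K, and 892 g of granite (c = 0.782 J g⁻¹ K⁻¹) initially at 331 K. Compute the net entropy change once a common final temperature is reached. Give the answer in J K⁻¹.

Energy balance: T_f = (m₁c₁T₁ + m₂c₂T₂)/(m₁c₁ + m₂c₂) = 492.96 K.
ΔS₁ = m₁c₁ ln(T_f/T₁) = 652.86 × ln(492.96/666) = -196.4 J/K.
ΔS₂ = m₂c₂ ln(T_f/T₂) = 697.544 × ln(492.96/331) = 277.8 J/K.
ΔS_total = -196.4 + 277.8 = 81.4 J/K.

ΔS_total = 81.4 J/K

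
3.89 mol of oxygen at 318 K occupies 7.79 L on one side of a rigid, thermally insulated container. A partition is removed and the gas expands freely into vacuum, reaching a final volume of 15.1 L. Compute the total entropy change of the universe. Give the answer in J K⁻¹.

No heat is exchanged and no work is done, so the ideal-gas temperature stays constant.
Entropy is a state function; using a reversible isothermal path, ΔS_gas = nR ln(V₂/V₁) = 3.89 × 8.314 × ln(15.1/7.79) = 21.4 J/K.
The insulated surroundings exchange no heat, so ΔS_surr = 0 and ΔS_universe = ΔS_gas.

ΔS_universe = 21.4 J/K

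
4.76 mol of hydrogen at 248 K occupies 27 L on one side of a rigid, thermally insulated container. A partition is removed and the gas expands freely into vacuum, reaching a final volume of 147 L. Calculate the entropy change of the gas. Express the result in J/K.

ΔS_gas = 67.1 J/K

No heat is exchanged and no work is done, so the ideal-gas temperature stays constant.
Entropy is a state function; using a reversible isothermal path, ΔS_gas = nR ln(V₂/V₁) = 4.76 × 8.314 × ln(147/27) = 67.1 J/K.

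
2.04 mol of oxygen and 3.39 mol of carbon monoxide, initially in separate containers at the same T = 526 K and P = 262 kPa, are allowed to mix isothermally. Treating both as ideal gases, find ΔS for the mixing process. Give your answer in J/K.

ΔS_mix = 29.9 J/K

Mole fractions: x_A = 2.04/5.43 = 0.376, x_B = 0.624.
ΔS_mix = −R(n_A ln x_A + n_B ln x_B) = −8.314 × (2.04 ln 0.376 + 3.39 ln 0.624) = 29.9 J/K.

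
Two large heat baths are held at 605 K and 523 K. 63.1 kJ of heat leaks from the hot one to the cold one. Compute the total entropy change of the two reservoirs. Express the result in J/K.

ΔS_hot = −Q/T_H = −63100/605 = -104.3 J/K and ΔS_cold = +Q/T_C = 63100/523 = 120.7 J/K.
ΔS_total = -104.3 + 120.7 = 16.4 J/K, positive as the second law requires.

ΔS_total = 16.4 J/K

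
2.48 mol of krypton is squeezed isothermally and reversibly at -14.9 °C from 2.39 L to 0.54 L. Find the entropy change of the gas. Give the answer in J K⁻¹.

For an isothermal ideal gas ΔS_gas = nR ln(V₂/V₁) = 2.48 × 8.314 × ln(0.54/2.39) = -30.7 J/K.

ΔS_gas = -30.7 J/K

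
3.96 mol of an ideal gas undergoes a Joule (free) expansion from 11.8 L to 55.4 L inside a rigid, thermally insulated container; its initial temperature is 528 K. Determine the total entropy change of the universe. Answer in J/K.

ΔS_universe = 50.9 J/K

No heat is exchanged and no work is done, so the ideal-gas temperature stays constant.
Entropy is a state function; using a reversible isothermal path, ΔS_gas = nR ln(V₂/V₁) = 3.96 × 8.314 × ln(55.4/11.8) = 50.9 J/K.
The insulated surroundings exchange no heat, so ΔS_surr = 0 and ΔS_universe = ΔS_gas.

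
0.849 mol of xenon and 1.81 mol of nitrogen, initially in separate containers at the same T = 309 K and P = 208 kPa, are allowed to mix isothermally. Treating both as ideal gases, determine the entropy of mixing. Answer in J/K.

ΔS_mix = 13.8 J/K

Mole fractions: x_A = 0.849/2.66 = 0.319, x_B = 0.681.
ΔS_mix = −R(n_A ln x_A + n_B ln x_B) = −8.314 × (0.849 ln 0.319 + 1.81 ln 0.681) = 13.8 J/K.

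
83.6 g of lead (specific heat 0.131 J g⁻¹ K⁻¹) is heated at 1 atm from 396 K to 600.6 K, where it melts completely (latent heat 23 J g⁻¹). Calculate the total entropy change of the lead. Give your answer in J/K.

Warming step: ΔS₁ = m c ln(T_tr/T_i) = 83.6 × 0.131 × ln(600.6/396) = 4.562 J/K.
Phase change: ΔS₂ = +mL/T_tr = 83.6 × 23 / 600.6 = 3.201 J/K.
ΔS_total = (4.562) + (3.201) = 7.76 J/K.

ΔS = 7.76 J/K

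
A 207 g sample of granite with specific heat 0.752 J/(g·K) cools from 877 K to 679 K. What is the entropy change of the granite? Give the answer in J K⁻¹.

ΔS = ∫dQ_rev/T = m c ln(T₂/T₁) = 207 × 0.752 × ln(679/877) = -39.8 J/K.

ΔS = -39.8 J/K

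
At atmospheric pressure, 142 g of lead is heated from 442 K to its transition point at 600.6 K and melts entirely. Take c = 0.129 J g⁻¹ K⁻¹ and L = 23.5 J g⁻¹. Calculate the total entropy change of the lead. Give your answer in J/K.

ΔS = 11.2 J/K

Warming step: ΔS₁ = m c ln(T_tr/T_i) = 142 × 0.129 × ln(600.6/442) = 5.617 J/K.
Phase change: ΔS₂ = +mL/T_tr = 142 × 23.5 / 600.6 = 5.556 J/K.
ΔS_total = (5.617) + (5.556) = 11.2 J/K.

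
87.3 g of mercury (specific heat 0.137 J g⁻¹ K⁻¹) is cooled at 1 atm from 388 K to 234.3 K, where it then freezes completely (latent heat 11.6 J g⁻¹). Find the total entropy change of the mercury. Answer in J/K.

Cooling step: ΔS₁ = m c ln(T_tr/T_i) = 87.3 × 0.137 × ln(234.3/388) = -6.033 J/K.
Phase change: ΔS₂ = −mL/T_tr = −87.3 × 11.6 / 234.3 = -4.322 J/K.
ΔS_total = (-6.033) + (-4.322) = -10.4 J/K.

ΔS = -10.4 J/K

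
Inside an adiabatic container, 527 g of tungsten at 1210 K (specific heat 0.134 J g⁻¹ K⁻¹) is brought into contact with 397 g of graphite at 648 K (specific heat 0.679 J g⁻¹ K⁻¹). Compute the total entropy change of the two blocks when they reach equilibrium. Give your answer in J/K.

Energy balance: T_f = (m₁c₁T₁ + m₂c₂T₂)/(m₁c₁ + m₂c₂) = 764.67 K.
ΔS₁ = m₁c₁ ln(T_f/T₁) = 70.618 × ln(764.67/1210) = -32.41 J/K.
ΔS₂ = m₂c₂ ln(T_f/T₂) = 269.563 × ln(764.67/648) = 44.63 J/K.
ΔS_total = -32.41 + 44.63 = 12.2 J/K.

ΔS_total = 12.2 J/K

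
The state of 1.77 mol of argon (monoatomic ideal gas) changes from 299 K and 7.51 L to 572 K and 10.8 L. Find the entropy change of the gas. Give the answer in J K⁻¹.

ΔS = 19.7 J/K

Entropy is a state function: ΔS = nC_V ln(T₂/T₁) + nR ln(V₂/V₁), with C_V = 3R/2 = 12.47 J mol⁻¹ K⁻¹ for a monoatomic ideal gas.
ΔS = 1.77 × [12.47 × ln(572/299) + 8.314 × ln(10.8/7.51)] = 19.7 J/K.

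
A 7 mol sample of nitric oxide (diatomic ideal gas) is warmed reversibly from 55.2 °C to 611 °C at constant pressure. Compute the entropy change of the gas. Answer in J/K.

ΔS = 202 J/K

In kelvin: T₁ = 328.35 K, T₂ = 884.15 K. At constant pressure, ΔS = nC_p ln(T₂/T₁) with C_p = 7R/2 = 29.1 J mol⁻¹ K⁻¹.
ΔS = 7 × 29.1 × ln(884.15/328.35) = 202 J/K.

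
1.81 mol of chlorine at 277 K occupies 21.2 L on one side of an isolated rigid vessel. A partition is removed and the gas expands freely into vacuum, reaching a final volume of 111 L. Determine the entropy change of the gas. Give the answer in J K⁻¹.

No heat is exchanged and no work is done, so the ideal-gas temperature stays constant.
Entropy is a state function; using a reversible isothermal path, ΔS_gas = nR ln(V₂/V₁) = 1.81 × 8.314 × ln(111/21.2) = 24.9 J/K.

ΔS_gas = 24.9 J/K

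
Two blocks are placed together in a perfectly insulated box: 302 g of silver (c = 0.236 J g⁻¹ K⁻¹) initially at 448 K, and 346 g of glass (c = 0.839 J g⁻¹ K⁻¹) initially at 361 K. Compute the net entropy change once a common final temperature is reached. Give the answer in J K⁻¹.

ΔS_total = 1.39 J/K

Energy balance: T_f = (m₁c₁T₁ + m₂c₂T₂)/(m₁c₁ + m₂c₂) = 378.15 K.
ΔS₁ = m₁c₁ ln(T_f/T₁) = 71.272 × ln(378.15/448) = -12.08 J/K.
ΔS₂ = m₂c₂ ln(T_f/T₂) = 290.294 × ln(378.15/361) = 13.47 J/K.
ΔS_total = -12.08 + 13.47 = 1.39 J/K.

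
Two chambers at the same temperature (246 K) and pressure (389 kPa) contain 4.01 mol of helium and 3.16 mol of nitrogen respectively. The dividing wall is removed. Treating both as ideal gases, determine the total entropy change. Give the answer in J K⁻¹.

Mole fractions: x_A = 4.01/7.17 = 0.559, x_B = 0.441.
ΔS_mix = −R(n_A ln x_A + n_B ln x_B) = −8.314 × (4.01 ln 0.559 + 3.16 ln 0.441) = 40.9 J/K.

ΔS_mix = 40.9 J/K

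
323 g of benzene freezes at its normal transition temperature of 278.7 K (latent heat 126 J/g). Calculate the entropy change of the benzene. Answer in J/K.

ΔS = -146 J/K

Heat released by the substance: Q = −mL = −323 × 126 = −40698 J.
At constant T, ΔS = Q_rev/T = −40698 / 278.7 = -146 J/K.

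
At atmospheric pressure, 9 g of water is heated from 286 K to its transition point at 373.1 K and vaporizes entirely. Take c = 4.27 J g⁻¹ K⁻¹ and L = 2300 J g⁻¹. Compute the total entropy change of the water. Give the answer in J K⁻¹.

ΔS = 65.7 J/K

Warming step: ΔS₁ = m c ln(T_tr/T_i) = 9 × 4.27 × ln(373.1/286) = 10.22 J/K.
Phase change: ΔS₂ = +mL/T_tr = 9 × 2300 / 373.1 = 55.48 J/K.
ΔS_total = (10.22) + (55.48) = 65.7 J/K.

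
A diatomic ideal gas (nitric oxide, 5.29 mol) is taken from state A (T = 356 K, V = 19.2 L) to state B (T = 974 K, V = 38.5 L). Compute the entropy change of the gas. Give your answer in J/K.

ΔS = 141 J/K

Entropy is a state function: ΔS = nC_V ln(T₂/T₁) + nR ln(V₂/V₁), with C_V = 5R/2 = 20.79 J mol⁻¹ K⁻¹ for a diatomic ideal gas.
ΔS = 5.29 × [20.79 × ln(974/356) + 8.314 × ln(38.5/19.2)] = 141 J/K.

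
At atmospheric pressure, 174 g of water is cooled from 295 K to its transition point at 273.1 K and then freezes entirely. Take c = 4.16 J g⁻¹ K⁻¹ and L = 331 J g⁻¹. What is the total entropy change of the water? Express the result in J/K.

ΔS = -267 J/K

Cooling step: ΔS₁ = m c ln(T_tr/T_i) = 174 × 4.16 × ln(273.1/295) = -55.84 J/K.
Phase change: ΔS₂ = −mL/T_tr = −174 × 331 / 273.1 = -210.9 J/K.
ΔS_total = (-55.84) + (-210.9) = -267 J/K.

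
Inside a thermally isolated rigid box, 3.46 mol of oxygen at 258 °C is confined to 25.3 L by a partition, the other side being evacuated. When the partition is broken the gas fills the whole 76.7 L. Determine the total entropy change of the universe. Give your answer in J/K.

No heat is exchanged and no work is done, so the ideal-gas temperature stays constant.
Entropy is a state function; using a reversible isothermal path, ΔS_gas = nR ln(V₂/V₁) = 3.46 × 8.314 × ln(76.7/25.3) = 31.9 J/K.
The insulated surroundings exchange no heat, so ΔS_surr = 0 and ΔS_universe = ΔS_gas.

ΔS_universe = 31.9 J/K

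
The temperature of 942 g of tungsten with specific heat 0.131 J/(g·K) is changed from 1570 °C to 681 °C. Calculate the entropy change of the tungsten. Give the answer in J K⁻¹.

ΔS = -81.2 J/K

In kelvin: T₁ = 1843.15 K, T₂ = 954.15 K. ΔS = ∫dQ_rev/T = m c ln(T₂/T₁) = 942 × 0.131 × ln(954.15/1843.15) = -81.2 J/K.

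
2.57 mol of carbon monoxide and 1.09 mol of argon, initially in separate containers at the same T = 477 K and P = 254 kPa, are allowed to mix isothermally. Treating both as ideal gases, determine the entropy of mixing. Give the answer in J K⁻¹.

Mole fractions: x_A = 2.57/3.66 = 0.702, x_B = 0.298.
ΔS_mix = −R(n_A ln x_A + n_B ln x_B) = −8.314 × (2.57 ln 0.702 + 1.09 ln 0.298) = 18.5 J/K.

ΔS_mix = 18.5 J/K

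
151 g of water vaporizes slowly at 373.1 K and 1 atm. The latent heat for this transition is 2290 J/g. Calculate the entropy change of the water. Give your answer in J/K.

ΔS = 927 J/K

Heat absorbed by the substance: Q = mL = 151 × 2290 = 345790 J.
At constant T, ΔS = Q_rev/T = 345790 / 373.1 = 927 J/K.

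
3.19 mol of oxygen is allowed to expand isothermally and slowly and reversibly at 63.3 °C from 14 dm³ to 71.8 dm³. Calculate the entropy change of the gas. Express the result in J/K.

ΔS_gas = 43.4 J/K

For an isothermal ideal gas ΔS_gas = nR ln(V₂/V₁) = 3.19 × 8.314 × ln(71.8/14) = 43.4 J/K.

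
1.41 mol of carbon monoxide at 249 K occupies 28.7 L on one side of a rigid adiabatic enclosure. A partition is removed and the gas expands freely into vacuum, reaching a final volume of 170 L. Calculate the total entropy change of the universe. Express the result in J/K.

No heat is exchanged and no work is done, so the ideal-gas temperature stays constant.
Entropy is a state function; using a reversible isothermal path, ΔS_gas = nR ln(V₂/V₁) = 1.41 × 8.314 × ln(170/28.7) = 20.9 J/K.
The insulated surroundings exchange no heat, so ΔS_surr = 0 and ΔS_universe = ΔS_gas.

ΔS_universe = 20.9 J/K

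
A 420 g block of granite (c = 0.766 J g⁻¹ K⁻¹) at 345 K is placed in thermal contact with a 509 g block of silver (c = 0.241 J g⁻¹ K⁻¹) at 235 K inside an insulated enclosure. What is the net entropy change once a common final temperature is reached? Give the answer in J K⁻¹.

Energy balance: T_f = (m₁c₁T₁ + m₂c₂T₂)/(m₁c₁ + m₂c₂) = 314.64 K.
ΔS₁ = m₁c₁ ln(T_f/T₁) = 321.72 × ln(314.64/345) = -29.64 J/K.
ΔS₂ = m₂c₂ ln(T_f/T₂) = 122.669 × ln(314.64/235) = 35.8 J/K.
ΔS_total = -29.64 + 35.8 = 6.16 J/K.

ΔS_total = 6.16 J/K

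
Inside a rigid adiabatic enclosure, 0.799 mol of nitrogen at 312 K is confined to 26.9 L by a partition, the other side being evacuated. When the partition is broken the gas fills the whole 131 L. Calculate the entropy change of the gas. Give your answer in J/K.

For an ideal gas in free expansion Q = 0 and W = 0, so T is unchanged.
Entropy is a state function; using a reversible isothermal path, ΔS_gas = nR ln(V₂/V₁) = 0.799 × 8.314 × ln(131/26.9) = 10.5 J/K.

ΔS_gas = 10.5 J/K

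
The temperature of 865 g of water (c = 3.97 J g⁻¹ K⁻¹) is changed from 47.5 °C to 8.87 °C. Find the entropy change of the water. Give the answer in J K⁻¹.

ΔS = -441 J/K

In kelvin: T₁ = 320.65 K, T₂ = 282.02 K. ΔS = ∫dQ_rev/T = m c ln(T₂/T₁) = 865 × 3.97 × ln(282.02/320.65) = -441 J/K.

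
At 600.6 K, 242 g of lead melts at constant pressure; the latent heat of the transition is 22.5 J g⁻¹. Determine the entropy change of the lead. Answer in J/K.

Heat absorbed by the substance: Q = mL = 242 × 22.5 = 5445 J.
At constant T, ΔS = Q_rev/T = 5445 / 600.6 = 9.07 J/K.

ΔS = 9.07 J/K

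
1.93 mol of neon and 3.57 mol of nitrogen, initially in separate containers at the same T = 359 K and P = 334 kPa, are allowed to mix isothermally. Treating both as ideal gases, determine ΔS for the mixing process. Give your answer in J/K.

Mole fractions: x_A = 1.93/5.5 = 0.351, x_B = 0.649.
ΔS_mix = −R(n_A ln x_A + n_B ln x_B) = −8.314 × (1.93 ln 0.351 + 3.57 ln 0.649) = 29.6 J/K.

ΔS_mix = 29.6 J/K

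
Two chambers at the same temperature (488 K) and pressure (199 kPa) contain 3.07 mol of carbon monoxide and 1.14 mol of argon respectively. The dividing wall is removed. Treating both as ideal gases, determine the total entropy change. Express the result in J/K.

Mole fractions: x_A = 3.07/4.21 = 0.729, x_B = 0.271.
ΔS_mix = −R(n_A ln x_A + n_B ln x_B) = −8.314 × (3.07 ln 0.729 + 1.14 ln 0.271) = 20.4 J/K.

ΔS_mix = 20.4 J/K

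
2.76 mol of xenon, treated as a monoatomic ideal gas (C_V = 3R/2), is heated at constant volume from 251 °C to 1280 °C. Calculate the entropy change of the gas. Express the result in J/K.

In kelvin: T₁ = 524.15 K, T₂ = 1553.15 K. At constant volume, ΔS = nC_V ln(T₂/T₁) with C_V = 3R/2 = 12.47 J mol⁻¹ K⁻¹.
ΔS = 2.76 × 12.47 × ln(1553.15/524.15) = 37.4 J/K.

ΔS = 37.4 J/K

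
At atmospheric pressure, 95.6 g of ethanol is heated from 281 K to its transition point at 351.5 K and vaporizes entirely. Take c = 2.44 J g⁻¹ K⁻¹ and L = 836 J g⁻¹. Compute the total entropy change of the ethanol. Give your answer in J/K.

ΔS = 280 J/K

Warming step: ΔS₁ = m c ln(T_tr/T_i) = 95.6 × 2.44 × ln(351.5/281) = 52.22 J/K.
Phase change: ΔS₂ = +mL/T_tr = 95.6 × 836 / 351.5 = 227.4 J/K.
ΔS_total = (52.22) + (227.4) = 280 J/K.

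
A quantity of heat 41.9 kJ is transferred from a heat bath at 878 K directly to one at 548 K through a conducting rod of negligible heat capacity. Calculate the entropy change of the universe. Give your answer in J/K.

ΔS_hot = −Q/T_H = −41900/878 = -47.72 J/K and ΔS_cold = +Q/T_C = 41900/548 = 76.46 J/K.
ΔS_total = -47.72 + 76.46 = 28.7 J/K, positive as the second law requires.

ΔS_total = 28.7 J/K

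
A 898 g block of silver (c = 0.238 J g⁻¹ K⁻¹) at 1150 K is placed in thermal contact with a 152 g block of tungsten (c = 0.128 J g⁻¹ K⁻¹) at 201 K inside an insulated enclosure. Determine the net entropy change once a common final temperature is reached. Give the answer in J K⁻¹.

Energy balance: T_f = (m₁c₁T₁ + m₂c₂T₂)/(m₁c₁ + m₂c₂) = 1070.8 K.
ΔS₁ = m₁c₁ ln(T_f/T₁) = 213.724 × ln(1070.8/1150) = -15.25 J/K.
ΔS₂ = m₂c₂ ln(T_f/T₂) = 19.456 × ln(1070.8/201) = 32.55 J/K.
ΔS_total = -15.25 + 32.55 = 17.3 J/K.

ΔS_total = 17.3 J/K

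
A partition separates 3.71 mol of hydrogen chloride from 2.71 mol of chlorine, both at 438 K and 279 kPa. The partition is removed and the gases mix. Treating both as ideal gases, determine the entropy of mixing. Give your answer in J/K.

Mole fractions: x_A = 3.71/6.42 = 0.578, x_B = 0.422.
ΔS_mix = −R(n_A ln x_A + n_B ln x_B) = −8.314 × (3.71 ln 0.578 + 2.71 ln 0.422) = 36.3 J/K.

ΔS_mix = 36.3 J/K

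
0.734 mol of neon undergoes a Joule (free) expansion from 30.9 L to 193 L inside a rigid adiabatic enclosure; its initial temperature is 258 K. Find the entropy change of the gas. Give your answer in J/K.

ΔS_gas = 11.2 J/K

No heat is exchanged and no work is done, so the ideal-gas temperature stays constant.
Entropy is a state function; using a reversible isothermal path, ΔS_gas = nR ln(V₂/V₁) = 0.734 × 8.314 × ln(193/30.9) = 11.2 J/K.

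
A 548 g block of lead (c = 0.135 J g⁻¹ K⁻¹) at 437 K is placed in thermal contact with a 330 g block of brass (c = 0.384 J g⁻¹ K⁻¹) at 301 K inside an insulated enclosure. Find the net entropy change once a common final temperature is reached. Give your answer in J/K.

ΔS_total = 3.34 J/K

Energy balance: T_f = (m₁c₁T₁ + m₂c₂T₂)/(m₁c₁ + m₂c₂) = 351.13 K.
ΔS₁ = m₁c₁ ln(T_f/T₁) = 73.98 × ln(351.13/437) = -16.18 J/K.
ΔS₂ = m₂c₂ ln(T_f/T₂) = 126.72 × ln(351.13/301) = 19.52 J/K.
ΔS_total = -16.18 + 19.52 = 3.34 J/K.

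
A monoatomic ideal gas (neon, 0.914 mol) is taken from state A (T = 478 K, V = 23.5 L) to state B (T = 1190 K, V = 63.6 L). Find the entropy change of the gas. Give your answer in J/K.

Entropy is a state function: ΔS = nC_V ln(T₂/T₁) + nR ln(V₂/V₁), with C_V = 3R/2 = 12.47 J mol⁻¹ K⁻¹ for a monoatomic ideal gas.
ΔS = 0.914 × [12.47 × ln(1190/478) + 8.314 × ln(63.6/23.5)] = 18 J/K.

ΔS = 18 J/K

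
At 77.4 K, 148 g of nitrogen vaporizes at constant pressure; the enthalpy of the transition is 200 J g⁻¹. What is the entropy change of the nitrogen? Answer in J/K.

ΔS = 382 J/K

Heat absorbed by the substance: Q = mL = 148 × 200 = 29600 J.
At constant T, ΔS = Q_rev/T = 29600 / 77.4 = 382 J/K.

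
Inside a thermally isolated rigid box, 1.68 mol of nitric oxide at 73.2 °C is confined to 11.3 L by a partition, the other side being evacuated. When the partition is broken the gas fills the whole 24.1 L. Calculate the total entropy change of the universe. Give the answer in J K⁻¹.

ΔS_universe = 10.6 J/K

For an ideal gas in free expansion Q = 0 and W = 0, so T is unchanged.
Entropy is a state function; using a reversible isothermal path, ΔS_gas = nR ln(V₂/V₁) = 1.68 × 8.314 × ln(24.1/11.3) = 10.6 J/K.
The insulated surroundings exchange no heat, so ΔS_surr = 0 and ΔS_universe = ΔS_gas.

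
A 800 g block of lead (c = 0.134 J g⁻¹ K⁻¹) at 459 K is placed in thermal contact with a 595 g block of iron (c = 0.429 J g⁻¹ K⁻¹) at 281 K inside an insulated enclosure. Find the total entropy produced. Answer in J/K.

Energy balance: T_f = (m₁c₁T₁ + m₂c₂T₂)/(m₁c₁ + m₂c₂) = 333.65 K.
ΔS₁ = m₁c₁ ln(T_f/T₁) = 107.2 × ln(333.65/459) = -34.19 J/K.
ΔS₂ = m₂c₂ ln(T_f/T₂) = 255.255 × ln(333.65/281) = 43.83 J/K.
ΔS_total = -34.19 + 43.83 = 9.64 J/K.

ΔS_total = 9.64 J/K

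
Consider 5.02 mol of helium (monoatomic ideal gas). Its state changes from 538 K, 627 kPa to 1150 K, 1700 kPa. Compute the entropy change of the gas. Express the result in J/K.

ΔS = nC_p ln(T₂/T₁) − nR ln(P₂/P₁), with C_p = 5R/2 = 20.79 J mol⁻¹ K⁻¹ for a monoatomic ideal gas.
ΔS = 5.02 × [20.79 × ln(1150/538) − 8.314 × ln(1700/627)] = 37.6 J/K.

ΔS = 37.6 J/K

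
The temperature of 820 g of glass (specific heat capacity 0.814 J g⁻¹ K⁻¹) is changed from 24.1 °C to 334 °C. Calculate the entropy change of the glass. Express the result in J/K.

In kelvin: T₁ = 297.25 K, T₂ = 607.15 K. ΔS = ∫dQ_rev/T = m c ln(T₂/T₁) = 820 × 0.814 × ln(607.15/297.25) = 477 J/K.

ΔS = 477 J/K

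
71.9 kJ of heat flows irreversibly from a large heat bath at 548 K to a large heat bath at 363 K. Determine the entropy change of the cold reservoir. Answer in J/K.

ΔS_cold = 198 J/K

The cold reservoir gains heat Q, so ΔS_cold = +Q/T_C = 71900/363 = 198 J/K.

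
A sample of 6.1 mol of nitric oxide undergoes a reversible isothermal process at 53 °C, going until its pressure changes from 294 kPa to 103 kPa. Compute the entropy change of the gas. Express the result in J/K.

For an isothermal ideal gas ΔS_gas = nR ln(P₁/P₂) = 6.1 × 8.314 × ln(294/103) = 53.2 J/K.

ΔS_gas = 53.2 J/K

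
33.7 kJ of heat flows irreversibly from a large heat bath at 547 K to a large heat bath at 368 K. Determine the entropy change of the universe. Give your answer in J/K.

ΔS_hot = −Q/T_H = −33700/547 = -61.61 J/K and ΔS_cold = +Q/T_C = 33700/368 = 91.58 J/K.
ΔS_total = -61.61 + 91.58 = 30 J/K, positive as the second law requires.

ΔS_total = 30 J/K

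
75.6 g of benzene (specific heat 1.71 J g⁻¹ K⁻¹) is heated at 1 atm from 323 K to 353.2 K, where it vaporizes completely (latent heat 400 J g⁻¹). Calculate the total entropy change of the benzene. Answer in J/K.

ΔS = 97.2 J/K

Warming step: ΔS₁ = m c ln(T_tr/T_i) = 75.6 × 1.71 × ln(353.2/323) = 11.55 J/K.
Phase change: ΔS₂ = +mL/T_tr = 75.6 × 400 / 353.2 = 85.62 J/K.
ΔS_total = (11.55) + (85.62) = 97.2 J/K.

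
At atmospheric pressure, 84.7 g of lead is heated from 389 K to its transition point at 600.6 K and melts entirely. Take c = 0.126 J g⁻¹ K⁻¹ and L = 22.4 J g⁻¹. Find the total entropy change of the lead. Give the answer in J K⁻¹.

ΔS = 7.79 J/K

Warming step: ΔS₁ = m c ln(T_tr/T_i) = 84.7 × 0.126 × ln(600.6/389) = 4.635 J/K.
Phase change: ΔS₂ = +mL/T_tr = 84.7 × 22.4 / 600.6 = 3.159 J/K.
ΔS_total = (4.635) + (3.159) = 7.79 J/K.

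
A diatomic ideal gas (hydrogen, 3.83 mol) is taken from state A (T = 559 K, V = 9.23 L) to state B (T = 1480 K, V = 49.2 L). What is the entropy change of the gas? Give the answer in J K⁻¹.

ΔS = 131 J/K

Entropy is a state function: ΔS = nC_V ln(T₂/T₁) + nR ln(V₂/V₁), with C_V = 5R/2 = 20.79 J mol⁻¹ K⁻¹ for a diatomic ideal gas.
ΔS = 3.83 × [20.79 × ln(1480/559) + 8.314 × ln(49.2/9.23)] = 131 J/K.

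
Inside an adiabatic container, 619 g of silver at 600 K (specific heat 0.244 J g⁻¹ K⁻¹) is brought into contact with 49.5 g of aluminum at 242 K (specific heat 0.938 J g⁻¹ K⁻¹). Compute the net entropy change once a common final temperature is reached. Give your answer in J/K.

ΔS_total = 12.3 J/K

Energy balance: T_f = (m₁c₁T₁ + m₂c₂T₂)/(m₁c₁ + m₂c₂) = 515.82 K.
ΔS₁ = m₁c₁ ln(T_f/T₁) = 151.036 × ln(515.82/600) = -22.83 J/K.
ΔS₂ = m₂c₂ ln(T_f/T₂) = 46.431 × ln(515.82/242) = 35.14 J/K.
ΔS_total = -22.83 + 35.14 = 12.3 J/K.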